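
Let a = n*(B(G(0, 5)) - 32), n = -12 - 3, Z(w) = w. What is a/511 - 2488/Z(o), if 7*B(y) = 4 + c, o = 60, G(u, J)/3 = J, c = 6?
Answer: -2176744/53655 ≈ -40.569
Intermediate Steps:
G(u, J) = 3*J
B(y) = 10/7 (B(y) = (4 + 6)/7 = (⅐)*10 = 10/7)
n = -15
a = 3210/7 (a = -15*(10/7 - 32) = -15*(-214/7) = 3210/7 ≈ 458.57)
a/511 - 2488/Z(o) = (3210/7)/511 - 2488/60 = (3210/7)*(1/511) - 2488*1/60 = 3210/3577 - 622/15 = -2176744/53655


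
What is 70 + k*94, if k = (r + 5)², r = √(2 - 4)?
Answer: 2232 + 940*I*√2 ≈ 2232.0 + 1329.4*I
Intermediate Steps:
r = I*√2 (r = √(-2) = I*√2 ≈ 1.4142*I)
k = (5 + I*√2)² (k = (I*√2 + 5)² = (5 + I*√2)² ≈ 23.0 + 14.142*I)
70 + k*94 = 70 + (5 + I*√2)²*94 = 70 + 94*(5 + I*√2)²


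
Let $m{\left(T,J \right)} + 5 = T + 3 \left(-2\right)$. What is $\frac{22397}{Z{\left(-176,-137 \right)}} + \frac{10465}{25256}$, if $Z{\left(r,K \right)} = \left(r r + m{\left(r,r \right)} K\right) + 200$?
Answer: $\frac{165716901}{204916360} \approx 0.80871$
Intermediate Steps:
$m{\left(T,J \right)} = -11 + T$ ($m{\left(T,J \right)} = -5 + \left(T + 3 \left(-2\right)\right) = -5 + \left(T - 6\right) = -5 + \left(-6 + T\right) = -11 + T$)
$Z{\left(r,K \right)} = 200 + r^{2} + K \left(-11 + r\right)$ ($Z{\left(r,K \right)} = \left(r r + \left(-11 + r\right) K\right) + 200 = \left(r^{2} + K \left(-11 + r\right)\right) + 200 = 200 + r^{2} + K \left(-11 + r\right)$)
$\frac{22397}{Z{\left(-176,-137 \right)}} + \frac{10465}{25256} = \frac{22397}{200 + \left(-176\right)^{2} - 137 \left(-11 - 176\right)} + \frac{10465}{25256} = \frac{22397}{200 + 30976 - -25619} + 10465 \cdot \frac{1}{25256} = \frac{22397}{200 + 30976 + 25619} + \frac{1495}{3608} = \frac{22397}{56795} + \frac{1495}{3608} = \frac{165716901}{204916360}$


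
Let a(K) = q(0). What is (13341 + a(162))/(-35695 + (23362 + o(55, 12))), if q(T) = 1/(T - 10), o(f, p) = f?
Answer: -133409/122780 ≈ -1.0866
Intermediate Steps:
q(T) = 1/(-10 + T)
a(K) = -⅒ (a(K) = 1/(-10 + 0) = 1/(-10) = -⅒)
(13341 + a(162))/(-35695 + (23362 + o(55, 12))) = (13341 - ⅒)/(-35695 + (23362 + 55)) = 133409/(10*(-35695 + 23417)) = (133409/10)/(-12278) = (133409/10)*(-1/12278) = -133409/122780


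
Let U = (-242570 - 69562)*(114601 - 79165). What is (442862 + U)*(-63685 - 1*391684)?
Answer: 5036502582358610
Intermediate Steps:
U = -11060709552 (U = -312132*35436 = -11060709552)
(442862 + U)*(-63685 - 1*391684) = (442862 - 11060709552)*(-63685 - 1*391684) = -11060266690*(-63685 - 391684) = -11060266690*(-455369) = 5036502582358610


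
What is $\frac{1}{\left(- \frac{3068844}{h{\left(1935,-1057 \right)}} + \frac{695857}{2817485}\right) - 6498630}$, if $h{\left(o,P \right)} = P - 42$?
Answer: $- \frac{3096416015}{20113814820875267} \approx -1.5394 \cdot 10^{-7}$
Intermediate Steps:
$h{\left(o,P \right)} = -42 + P$
$\frac{1}{\left(- \frac{3068844}{h{\left(1935,-1057 \right)}} + \frac{695857}{2817485}\right) - 6498630} = \frac{1}{\left(- \frac{3068844}{-42 - 1057} + \frac{695857}{2817485}\right) - 6498630} = \frac{1}{\left(- \frac{3068844}{-1099} + 695857 \cdot \frac{1}{2817485}\right) - 6498630} = \frac{1}{\left(\left(-3068844\right) \left(- \frac{1}{1099}\right) + \frac{695857}{2817485}\right) - 6498630} = \frac{1}{\left(\frac{3068844}{1099} + \frac{695857}{2817485}\right) - 6498630} = \frac{1}{\frac{8647186684183}{3096416015} - 6498630} = \frac{1}{- \frac{20113814820875267}{3096416015}} = - \frac{3096416015}{20113814820875267}$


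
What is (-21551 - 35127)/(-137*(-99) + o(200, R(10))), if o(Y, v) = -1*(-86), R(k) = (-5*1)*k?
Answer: -56678/13649 ≈ -4.1525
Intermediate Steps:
R(k) = -5*k
o(Y, v) = 86
(-21551 - 35127)/(-137*(-99) + o(200, R(10))) = (-21551 - 35127)/(-137*(-99) + 86) = -56678/(13563 + 86) = -56678/13649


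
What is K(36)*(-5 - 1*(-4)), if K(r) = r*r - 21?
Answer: -1275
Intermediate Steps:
K(r) = -21 + r² (K(r) = r² - 21 = -21 + r²)
K(36)*(-5 - 1*(-4)) = (-21 + 36²)*(-5 - 1*(-4)) = (-21 + 1296)*(-5 + 4) = 1275*(-1) = -1275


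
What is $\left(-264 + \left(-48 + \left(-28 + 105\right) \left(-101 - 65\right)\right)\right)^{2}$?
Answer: $171452836$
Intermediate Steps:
$\left(-264 + \left(-48 + \left(-28 + 105\right) \left(-101 - 65\right)\right)\right)^{2} = \left(-264 + \left(-48 + 77 \left(-166\right)\right)\right)^{2} = \left(-264 - 12830\right)^{2} = \left(-13094\right)^{2} = 171452836$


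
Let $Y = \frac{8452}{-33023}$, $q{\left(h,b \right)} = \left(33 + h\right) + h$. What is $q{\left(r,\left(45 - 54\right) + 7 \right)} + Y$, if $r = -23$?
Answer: $- \frac{437751}{33023} \approx -13.256$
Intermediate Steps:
$q{\left(h,b \right)} = 33 + 2 h$
$Y = - \frac{8452}{33023}$ ($Y = 8452 \left(- \frac{1}{33023}\right) = - \frac{8452}{33023} \approx -0.25594$)
$q{\left(r,\left(45 - 54\right) + 7 \right)} + Y = \left(33 + 2 \left(-23\right)\right) - \frac{8452}{33023} = \left(33 - 46\right) - \frac{8452}{33023} = -13 - \frac{8452}{33023} = - \frac{437751}{33023}$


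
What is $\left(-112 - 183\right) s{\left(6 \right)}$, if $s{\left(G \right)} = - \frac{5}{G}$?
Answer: $\frac{1475}{6} \approx 245.83$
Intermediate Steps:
$\left(-112 - 183\right) s{\left(6 \right)} = \left(-112 - 183\right) \left(- \frac{5}{6}\right) = - 295 \left(\left(-5\right) \frac{1}{6}\right) = \left(-295\right) \left(- \frac{5}{6}\right) = \frac{1475}{6}$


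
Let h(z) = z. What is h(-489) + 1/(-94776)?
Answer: -46345465/94776 ≈ -489.00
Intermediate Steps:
h(-489) + 1/(-94776) = -489 + 1/(-94776) = -489 - 1/94776 = -46345465/94776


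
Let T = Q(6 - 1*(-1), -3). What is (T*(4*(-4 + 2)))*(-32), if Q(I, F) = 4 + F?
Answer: 256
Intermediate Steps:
T = 1 (T = 4 - 3 = 1)
(T*(4*(-4 + 2)))*(-32) = (1*(4*(-4 + 2)))*(-32) = (1*(4*(-2)))*(-32) = (1*(-8))*(-32) = -8*(-32) = 256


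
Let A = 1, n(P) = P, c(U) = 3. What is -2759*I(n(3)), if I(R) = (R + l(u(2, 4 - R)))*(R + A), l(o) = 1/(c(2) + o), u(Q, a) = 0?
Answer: -110360/3 ≈ -36787.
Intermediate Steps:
l(o) = 1/(3 + o)
I(R) = (1 + R)*(⅓ + R) (I(R) = (R + 1/(3 + 0))*(R + 1) = (R + 1/3)*(1 + R) = (R + ⅓)*(1 + R) = (⅓ + R)*(1 + R) = (1 + R)*(⅓ + R))
-2759*I(n(3)) = -2759*(⅓ + 3² + (4/3)*3) = -2759*(⅓ + 9 + 4) = -2759*40/3 = -110360/3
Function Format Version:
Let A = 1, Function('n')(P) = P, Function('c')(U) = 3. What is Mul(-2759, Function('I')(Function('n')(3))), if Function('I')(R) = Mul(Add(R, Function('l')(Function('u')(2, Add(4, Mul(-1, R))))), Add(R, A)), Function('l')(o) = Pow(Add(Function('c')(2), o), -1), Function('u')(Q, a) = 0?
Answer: Rational(-110360, 3) ≈ -36787.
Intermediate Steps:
Function('l')(o) = Pow(Add(3, o), -1)
Function('I')(R) = Mul(Add(1, R), Add(Rational(1, 3), R)) (Function('I')(R) = Mul(Add(R, Pow(Add(3, 0), -1)), Add(R, 1)) = Mul(Add(R, Pow(3, -1)), Add(1, R)) = Mul(Add(R, Rational(1, 3)), Add(1, R)) = Mul(Add(Rational(1, 3), R), Add(1, R)) = Mul(Add(1, R), Add(Rational(1, 3), R)))
Mul(-2759, Function('I')(Function('n')(3))) = Mul(-2759, Add(Rational(1, 3), Pow(3, 2), Mul(Rational(4, 3), 3))) = Mul(-2759, Add(Rational(1, 3), 9, 4)) = Mul(-2759, Rational(40, 3)) = Rational(-110360, 3)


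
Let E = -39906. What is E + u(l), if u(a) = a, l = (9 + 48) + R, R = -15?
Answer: -39864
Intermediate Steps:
l = 42 (l = (9 + 48) - 15 = 57 - 15 = 42)
E + u(l) = -39906 + 42 = -39864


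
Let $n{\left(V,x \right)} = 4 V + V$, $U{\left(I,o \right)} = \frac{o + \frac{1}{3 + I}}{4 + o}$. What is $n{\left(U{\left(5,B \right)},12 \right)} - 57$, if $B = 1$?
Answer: $- \frac{447}{8} \approx -55.875$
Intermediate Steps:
$U{\left(I,o \right)} = \frac{o + \frac{1}{3 + I}}{4 + o}$
$n{\left(V,x \right)} = 5 V$
$n{\left(U{\left(5,B \right)},12 \right)} - 57 = 5 \frac{1 + 3 \cdot 1 + 5 \cdot 1}{12 + 3 \cdot 1 + 4 \cdot 5 + 5 \cdot 1} - 57 = 5 \frac{1 + 3 + 5}{12 + 3 + 20 + 5} - 57 = 5 \cdot \frac{1}{40} \cdot 9 - 57 = 5 \cdot \frac{9}{40} - 57 = \frac{9}{8} - 57 = - \frac{447}{8}$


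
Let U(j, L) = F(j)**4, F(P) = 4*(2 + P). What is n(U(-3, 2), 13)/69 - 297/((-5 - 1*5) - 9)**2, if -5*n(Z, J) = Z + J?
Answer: -199574/124545 ≈ -1.6024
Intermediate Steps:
F(P) = 8 + 4*P
U(j, L) = (8 + 4*j)**4
n(Z, J) = -J/5 - Z/5 (n(Z, J) = -(Z + J)/5 = -(J + Z)/5 = -J/5 - Z/5)
n(U(-3, 2), 13)/69 - 297/((-5 - 1*5) - 9)**2 = (-1/5*13 - 256*(2 - 3)**4/5)/69 - 297/((-5 - 1*5) - 9)**2 = (-13/5 - 256*(-1)**4/5)*(1/69) - 297/((-5 - 5) - 9)**2 = (-13/5 - 256/5)*(1/69) - 297/(-10 - 9)**2 = (-13/5 - 1/5*256)*(1/69) - 297/((-19)**2) = (-13/5 - 256/5)*(1/69) - 297/361 = -269/5*1/69 - 297*1/361 = -269/345 - 297/361 = -199574/124545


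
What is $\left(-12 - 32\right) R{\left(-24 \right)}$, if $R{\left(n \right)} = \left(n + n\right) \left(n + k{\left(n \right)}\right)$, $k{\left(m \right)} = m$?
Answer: $-101376$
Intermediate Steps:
$R{\left(n \right)} = 4 n^{2}$ ($R{\left(n \right)} = \left(n + n\right) \left(n + n\right) = 2 n 2 n = 4 n^{2}$)
$\left(-12 - 32\right) R{\left(-24 \right)} = \left(-12 - 32\right) 4 \left(-24\right)^{2} = \left(-12 - 32\right) 4 \cdot 576 = \left(-44\right) 2304 = -101376$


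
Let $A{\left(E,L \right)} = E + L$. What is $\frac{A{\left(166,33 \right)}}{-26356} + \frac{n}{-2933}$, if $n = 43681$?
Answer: $- \frac{1151840103}{77302148} \approx -14.9$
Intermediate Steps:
$\frac{A{\left(166,33 \right)}}{-26356} + \frac{n}{-2933} = \frac{166 + 33}{-26356} + \frac{43681}{-2933} = 199 \left(- \frac{1}{26356}\right) + 43681 \left(- \frac{1}{2933}\right) = - \frac{199}{26356} - \frac{43681}{2933} = - \frac{1151840103}{77302148}$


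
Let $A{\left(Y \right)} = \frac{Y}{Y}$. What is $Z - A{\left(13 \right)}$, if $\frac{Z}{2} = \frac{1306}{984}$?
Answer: $\frac{407}{246} \approx 1.6545$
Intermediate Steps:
$Z = \frac{653}{246}$ ($Z = 2 \cdot \frac{1306}{984} = 2 \cdot 1306 \cdot \frac{1}{984} = 2 \cdot \frac{653}{492} = \frac{653}{246} \approx 2.6545$)
$A{\left(Y \right)} = 1$
$Z - A{\left(13 \right)} = \frac{653}{246} - 1 = \frac{407}{246}$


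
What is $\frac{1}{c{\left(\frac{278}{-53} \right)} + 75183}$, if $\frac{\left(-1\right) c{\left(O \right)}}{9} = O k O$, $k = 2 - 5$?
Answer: $\frac{2809}{213275715} \approx 1.3171 \cdot 10^{-5}$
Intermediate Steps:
$k = -3$
$c{\left(O \right)} = 27 O^{2}$ ($c{\left(O \right)} = - 9 O \left(-3\right) O = - 9 - 3 O O = - 9 \left(- 3 O^{2}\right) = 27 O^{2}$)
$\frac{1}{c{\left(\frac{278}{-53} \right)} + 75183} = \frac{1}{27 \left(\frac{278}{-53}\right)^{2} + 75183} = \frac{1}{27 \left(278 \left(- \frac{1}{53}\right)\right)^{2} + 75183} = \frac{1}{27 \left(- \frac{278}{53}\right)^{2} + 75183} = \frac{1}{27 \cdot \frac{77284}{2809} + 75183} = \frac{1}{\frac{2086668}{2809} + 75183} = \frac{1}{\frac{213275715}{2809}} = \frac{2809}{213275715}$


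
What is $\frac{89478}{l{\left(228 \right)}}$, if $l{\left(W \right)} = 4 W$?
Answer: $\frac{14913}{152} \approx 98.112$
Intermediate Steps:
$\frac{89478}{l{\left(228 \right)}} = \frac{89478}{4 \cdot 228} = \frac{89478}{912} = 89478 \cdot \frac{1}{912} = \frac{14913}{152}$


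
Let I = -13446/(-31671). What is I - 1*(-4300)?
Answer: 1681466/391 ≈ 4300.4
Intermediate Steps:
I = 166/391 (I = -13446*(-1/31671) = 166/391 ≈ 0.42455)
I - 1*(-4300) = 166/391 - 1*(-4300) = 166/391 + 4300 = 1681466/391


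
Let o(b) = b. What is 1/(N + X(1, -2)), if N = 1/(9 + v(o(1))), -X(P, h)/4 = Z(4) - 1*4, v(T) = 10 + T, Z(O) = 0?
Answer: 20/321 ≈ 0.062305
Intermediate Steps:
X(P, h) = 16 (X(P, h) = -4*(0 - 1*4) = -4*(0 - 4) = -4*(-4) = 16)
N = 1/20 (N = 1/(9 + (10 + 1)) = 1/(9 + 11) = 1/20 ≈ 0.050000)
1/(N + X(1, -2)) = 1/(1/20 + 16) = 1/(321/20) = 20/321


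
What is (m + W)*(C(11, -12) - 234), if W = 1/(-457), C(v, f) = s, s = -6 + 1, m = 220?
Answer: -24028821/457 ≈ -52580.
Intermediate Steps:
s = -5
C(v, f) = -5
W = -1/457 ≈ -0.0021882
(m + W)*(C(11, -12) - 234) = (220 - 1/457)*(-5 - 234) = (100539/457)*(-239) = -24028821/457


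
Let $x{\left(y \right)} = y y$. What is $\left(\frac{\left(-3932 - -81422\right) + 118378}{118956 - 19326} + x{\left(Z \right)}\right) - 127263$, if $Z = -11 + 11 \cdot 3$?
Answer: $- \frac{6315397951}{49815} \approx -1.2678 \cdot 10^{5}$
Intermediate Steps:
$Z = 22$ ($Z = -11 + 33 = 22$)
$x{\left(y \right)} = y^{2}$
$\left(\frac{\left(-3932 - -81422\right) + 118378}{118956 - 19326} + x{\left(Z \right)}\right) - 127263 = \left(\frac{\left(-3932 - -81422\right) + 118378}{118956 - 19326} + 22^{2}\right) - 127263 = \left(\frac{\left(-3932 + 81422\right) + 118378}{99630} + 484\right) - 127263 = \left(\left(77490 + 118378\right) \frac{1}{99630} + 484\right) - 127263 = \left(195868 \cdot \frac{1}{99630} + 484\right) - 127263 = \left(\frac{97934}{49815} + 484\right) - 127263 = \frac{24208394}{49815} - 127263 = - \frac{6315397951}{49815}$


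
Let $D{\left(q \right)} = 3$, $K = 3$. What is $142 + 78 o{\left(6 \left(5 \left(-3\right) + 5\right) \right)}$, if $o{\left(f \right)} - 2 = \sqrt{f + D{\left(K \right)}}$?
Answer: $298 + 78 i \sqrt{57} \approx 298.0 + 588.89 i$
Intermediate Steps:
$o{\left(f \right)} = 2 + \sqrt{3 + f}$ ($o{\left(f \right)} = 2 + \sqrt{f + 3} = 2 + \sqrt{3 + f}$)
$142 + 78 o{\left(6 \left(5 \left(-3\right) + 5\right) \right)} = 142 + 78 \left(2 + \sqrt{3 + 6 \left(5 \left(-3\right) + 5\right)}\right) = 142 + 78 \left(2 + \sqrt{3 + 6 \left(-15 + 5\right)}\right) = 142 + 78 \left(2 + \sqrt{3 + 6 \left(-10\right)}\right) = 142 + 78 \left(2 + \sqrt{3 - 60}\right) = 142 + 78 \left(2 + \sqrt{-57}\right) = 142 + 78 \left(2 + i \sqrt{57}\right) = 142 + \left(156 + 78 i \sqrt{57}\right) = 298 + 78 i \sqrt{57}$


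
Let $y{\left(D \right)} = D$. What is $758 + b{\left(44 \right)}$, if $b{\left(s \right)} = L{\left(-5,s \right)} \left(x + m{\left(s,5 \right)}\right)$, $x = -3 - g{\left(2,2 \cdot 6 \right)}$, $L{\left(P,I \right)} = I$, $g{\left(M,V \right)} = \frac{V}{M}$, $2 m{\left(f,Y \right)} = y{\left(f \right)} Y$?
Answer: $5202$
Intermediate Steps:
$m{\left(f,Y \right)} = \frac{Y f}{2}$ ($m{\left(f,Y \right)} = \frac{f Y}{2} = \frac{Y f}{2}$)
$x = -9$ ($x = -3 - \frac{2 \cdot 6}{2} = -3 - 12 \cdot \frac{1}{2} = -3 - 6 = -9$)
$b{\left(s \right)} = s \left(-9 + \frac{5 s}{2}\right)$ ($b{\left(s \right)} = s \left(-9 + \frac{1}{2} \cdot 5 s\right) = s \left(-9 + \frac{5 s}{2}\right)$)
$758 + b{\left(44 \right)} = 758 + \frac{1}{2} \cdot 44 \left(-18 + 5 \cdot 44\right) = 758 + \frac{1}{2} \cdot 44 \left(-18 + 220\right) = 758 + \frac{1}{2} \cdot 44 \cdot 202 = 758 + 4444 = 5202$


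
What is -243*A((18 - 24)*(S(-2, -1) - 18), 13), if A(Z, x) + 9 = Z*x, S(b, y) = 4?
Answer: -263169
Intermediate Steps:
A(Z, x) = -9 + Z*x
-243*A((18 - 24)*(S(-2, -1) - 18), 13) = -243*(-9 + ((18 - 24)*(4 - 18))*13) = -243*(-9 - 6*(-14)*13) = -243*(-9 + 84*13) = -243*(-9 + 1092) = -243*1083 = -263169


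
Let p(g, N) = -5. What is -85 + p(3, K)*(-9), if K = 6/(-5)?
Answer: -40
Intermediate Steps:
K = -6/5 (K = 6*(-1/5) = -6/5 ≈ -1.2000)
-85 + p(3, K)*(-9) = -85 - 5*(-9) = -85 + 45 = -40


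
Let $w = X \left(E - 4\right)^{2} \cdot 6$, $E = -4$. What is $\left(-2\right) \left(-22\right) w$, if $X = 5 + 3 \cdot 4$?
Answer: $287232$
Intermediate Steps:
$X = 17$ ($X = 5 + 12 = 17$)
$w = 6528$ ($w = 17 \left(-4 - 4\right)^{2} \cdot 6 = 17 \left(-8\right)^{2} \cdot 6 = 17 \cdot 64 \cdot 6 = 1088 \cdot 6 = 6528$)
$\left(-2\right) \left(-22\right) w = \left(-2\right) \left(-22\right) 6528 = 44 \cdot 6528 = 287232$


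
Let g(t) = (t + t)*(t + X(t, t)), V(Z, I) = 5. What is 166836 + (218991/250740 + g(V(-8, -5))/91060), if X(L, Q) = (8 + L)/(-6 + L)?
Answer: 63488060083661/380539740 ≈ 1.6684e+5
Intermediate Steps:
X(L, Q) = (8 + L)/(-6 + L)
g(t) = 2*t*(t + (8 + t)/(-6 + t)) (g(t) = (t + t)*(t + (8 + t)/(-6 + t)) = (2*t)*(t + (8 + t)/(-6 + t)) = 2*t*(t + (8 + t)/(-6 + t)))
166836 + (218991/250740 + g(V(-8, -5))/91060) = 166836 + (218991/250740 + (2*5*(8 + 5 + 5*(-6 + 5))/(-6 + 5))/91060) = 166836 + (218991*(1/250740) + (2*5*(8 + 5 + 5*(-1))/(-1))*(1/91060)) = 166836 + (72997/83580 + (2*5*(-1)*(8 + 5 - 5))*(1/91060)) = 166836 + (72997/83580 + (2*5*(-1)*8)*(1/91060)) = 166836 + (72997/83580 - 80*1/91060) = 166836 + (72997/83580 - 4/4553) = 166836 + 332021021/380539740 = 63488060083661/380539740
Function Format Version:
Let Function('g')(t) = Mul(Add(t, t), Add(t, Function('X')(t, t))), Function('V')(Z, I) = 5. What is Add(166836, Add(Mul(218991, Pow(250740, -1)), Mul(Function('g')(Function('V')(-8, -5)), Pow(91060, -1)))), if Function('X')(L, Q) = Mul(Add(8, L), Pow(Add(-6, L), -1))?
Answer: Rational(63488060083661, 380539740) ≈ 1.6684e+5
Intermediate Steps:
Function('X')(L, Q) = Mul(Pow(Add(-6, L), -1), Add(8, L))
Function('g')(t) = Mul(2, t, Add(t, Mul(Pow(Add(-6, t), -1), Add(8, t)))) (Function('g')(t) = Mul(Add(t, t), Add(t, Mul(Pow(Add(-6, t), -1), Add(8, t)))) = Mul(Mul(2, t), Add(t, Mul(Pow(Add(-6, t), -1), Add(8, t)))) = Mul(2, t, Add(t, Mul(Pow(Add(-6, t), -1), Add(8, t)))))
Add(166836, Add(Mul(218991, Pow(250740, -1)), Mul(Function('g')(Function('V')(-8, -5)), Pow(91060, -1)))) = Add(166836, Add(Mul(218991, Pow(250740, -1)), Mul(Mul(2, 5, Pow(Add(-6, 5), -1), Add(8, 5, Mul(5, Add(-6, 5)))), Pow(91060, -1)))) = Add(166836, Add(Mul(218991, Rational(1, 250740)), Mul(Mul(2, 5, Pow(-1, -1), Add(8, 5, Mul(5, -1))), Rational(1, 91060)))) = Add(166836, Add(Rational(72997, 83580), Mul(Mul(2, 5, -1, Add(8, 5, -5)), Rational(1, 91060)))) = Add(166836, Add(Rational(72997, 83580), Mul(Mul(2, 5, -1, 8), Rational(1, 91060)))) = Add(166836, Add(Rational(72997, 83580), Mul(-80, Rational(1, 91060)))) = Add(166836, Add(Rational(72997, 83580), Rational(-4, 4553))) = Add(166836, Rational(332021021, 380539740)) = Rational(63488060083661, 380539740)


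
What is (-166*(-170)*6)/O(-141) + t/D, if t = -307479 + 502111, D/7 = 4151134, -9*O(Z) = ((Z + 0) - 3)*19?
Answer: 307509326893/552100822 ≈ 556.98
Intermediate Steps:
O(Z) = 19/3 - 19*Z/9 (O(Z) = -((Z + 0) - 3)*19/9 = -(Z - 3)*19/9 = -(-3 + Z)*19/9 = -(-57 + 19*Z)/9 = 19/3 - 19*Z/9)
D = 29057938 (D = 7*4151134 = 29057938)
t = 194632
(-166*(-170)*6)/O(-141) + t/D = (-166*(-170)*6)/(19/3 - 19/9*(-141)) + 194632/29057938 = (28220*6)/(19/3 + 893/3) + 194632*(1/29057938) = 169320/304 + 97316/14528969 = 169320*(1/304) + 97316/14528969 = 21165/38 + 97316/14528969 = 307509326893/552100822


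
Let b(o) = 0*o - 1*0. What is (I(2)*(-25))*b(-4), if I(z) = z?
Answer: 0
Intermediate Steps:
b(o) = 0 (b(o) = 0 + 0 = 0)
(I(2)*(-25))*b(-4) = (2*(-25))*0 = -50*0 = 0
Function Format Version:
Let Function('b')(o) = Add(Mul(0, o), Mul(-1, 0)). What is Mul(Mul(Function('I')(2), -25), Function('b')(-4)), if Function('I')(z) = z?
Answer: 0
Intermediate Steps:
Function('b')(o) = 0 (Function('b')(o) = Add(0, 0) = 0)
Mul(Mul(Function('I')(2), -25), Function('b')(-4)) = Mul(Mul(2, -25), 0) = Mul(-50, 0) = 0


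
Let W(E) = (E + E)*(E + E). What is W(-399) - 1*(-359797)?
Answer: 996601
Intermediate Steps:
W(E) = 4*E² (W(E) = (2*E)*(2*E) = 4*E²)
W(-399) - 1*(-359797) = 4*(-399)² - 1*(-359797) = 4*159201 + 359797 = 636804 + 359797 = 996601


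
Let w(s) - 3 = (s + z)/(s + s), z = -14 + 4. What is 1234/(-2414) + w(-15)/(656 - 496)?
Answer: -564559/1158720 ≈ -0.48723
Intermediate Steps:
z = -10
w(s) = 3 + (-10 + s)/(2*s) (w(s) = 3 + (s - 10)/(s + s) = 3 + (-10 + s)/((2*s)) = 3 + (-10 + s)*(1/(2*s)) = 3 + (-10 + s)/(2*s))
1234/(-2414) + w(-15)/(656 - 496) = 1234/(-2414) + (7/2 - 5/(-15))/(656 - 496) = 1234*(-1/2414) + (7/2 - 5*(-1/15))/160 = -617/1207 + (7/2 + ⅓)*(1/160) = -617/1207 + (23/6)*(1/160) = -617/1207 + 23/960 = -564559/1158720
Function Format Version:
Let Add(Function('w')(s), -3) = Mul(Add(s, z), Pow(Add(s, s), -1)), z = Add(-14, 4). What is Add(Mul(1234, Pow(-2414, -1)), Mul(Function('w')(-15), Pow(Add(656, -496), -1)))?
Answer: Rational(-564559, 1158720) ≈ -0.48723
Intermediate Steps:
z = -10
Function('w')(s) = Add(3, Mul(Rational(1, 2), Pow(s, -1), Add(-10, s))) (Function('w')(s) = Add(3, Mul(Add(s, -10), Pow(Add(s, s), -1))) = Add(3, Mul(Add(-10, s), Pow(Mul(2, s), -1))) = Add(3, Mul(Add(-10, s), Mul(Rational(1, 2), Pow(s, -1)))) = Add(3, Mul(Rational(1, 2), Pow(s, -1), Add(-10, s))))
Add(Mul(1234, Pow(-2414, -1)), Mul(Function('w')(-15), Pow(Add(656, -496), -1))) = Add(Mul(1234, Pow(-2414, -1)), Mul(Add(Rational(7, 2), Mul(-5, Pow(-15, -1))), Pow(Add(656, -496), -1))) = Add(Mul(1234, Rational(-1, 2414)), Mul(Add(Rational(7, 2), Mul(-5, Rational(-1, 15))), Pow(160, -1))) = Add(Rational(-617, 1207), Mul(Add(Rational(7, 2), Rational(1, 3)), Rational(1, 160))) = Add(Rational(-617, 1207), Mul(Rational(23, 6), Rational(1, 160))) = Add(Rational(-617, 1207), Rational(23, 960)) = Rational(-564559, 1158720)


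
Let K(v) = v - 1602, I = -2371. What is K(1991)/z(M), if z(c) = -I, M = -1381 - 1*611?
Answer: 389/2371 ≈ 0.16407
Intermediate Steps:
K(v) = -1602 + v
M = -1992 (M = -1381 - 611 = -1992)
z(c) = 2371 (z(c) = -1*(-2371) = 2371)
K(1991)/z(M) = (-1602 + 1991)/2371 = 389*(1/2371) = 389/2371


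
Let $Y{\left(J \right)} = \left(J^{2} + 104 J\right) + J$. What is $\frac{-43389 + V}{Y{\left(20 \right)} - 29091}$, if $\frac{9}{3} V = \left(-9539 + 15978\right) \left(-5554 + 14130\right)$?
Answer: $- \frac{55090697}{79773} \approx -690.59$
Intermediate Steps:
$Y{\left(J \right)} = J^{2} + 105 J$
$V = \frac{55220864}{3}$ ($V = \frac{\left(-9539 + 15978\right) \left(-5554 + 14130\right)}{3} = \frac{6439 \cdot 8576}{3} = \frac{1}{3} \cdot 55220864 = \frac{55220864}{3} \approx 1.8407 \cdot 10^{7}$)
$\frac{-43389 + V}{Y{\left(20 \right)} - 29091} = \frac{-43389 + \frac{55220864}{3}}{20 \left(105 + 20\right) - 29091} = \frac{55090697}{3 \left(20 \cdot 125 - 29091\right)} = \frac{55090697}{3 \left(2500 - 29091\right)} = \frac{55090697}{3 \left(-26591\right)} = \frac{55090697}{3} \left(- \frac{1}{26591}\right) = - \frac{55090697}{79773}$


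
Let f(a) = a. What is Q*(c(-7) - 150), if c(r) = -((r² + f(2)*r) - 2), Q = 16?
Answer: -2928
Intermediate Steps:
c(r) = 2 - r² - 2*r (c(r) = -((r² + 2*r) - 2) = -(-2 + r² + 2*r) = 2 - r² - 2*r)
Q*(c(-7) - 150) = 16*((2 - 1*(-7)² - 2*(-7)) - 150) = 16*((2 - 1*49 + 14) - 150) = 16*((2 - 49 + 14) - 150) = 16*(-33 - 150) = 16*(-183) = -2928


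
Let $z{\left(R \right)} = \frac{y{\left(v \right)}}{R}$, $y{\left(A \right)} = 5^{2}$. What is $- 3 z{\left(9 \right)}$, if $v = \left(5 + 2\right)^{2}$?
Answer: $- \frac{25}{3} \approx -8.3333$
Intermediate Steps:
$v = 49$ ($v = 7^{2} = 49$)
$y{\left(A \right)} = 25$
$z{\left(R \right)} = \frac{25}{R}$
$- 3 z{\left(9 \right)} = - 3 \cdot \frac{25}{9} = - 3 \cdot 25 \cdot \frac{1}{9} = \left(-3\right) \frac{25}{9} = - \frac{25}{3}$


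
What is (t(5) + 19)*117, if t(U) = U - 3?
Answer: 2457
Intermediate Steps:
t(U) = -3 + U
(t(5) + 19)*117 = ((-3 + 5) + 19)*117 = (2 + 19)*117 = 21*117 = 2457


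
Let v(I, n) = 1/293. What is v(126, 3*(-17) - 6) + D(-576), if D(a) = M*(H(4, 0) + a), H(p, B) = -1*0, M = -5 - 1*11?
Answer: 2700289/293 ≈ 9216.0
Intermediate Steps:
M = -16 (M = -5 - 11 = -16)
H(p, B) = 0
D(a) = -16*a (D(a) = -16*(0 + a) = -16*a)
v(I, n) = 1/293
v(126, 3*(-17) - 6) + D(-576) = 1/293 - 16*(-576) = 1/293 + 9216 = 2700289/293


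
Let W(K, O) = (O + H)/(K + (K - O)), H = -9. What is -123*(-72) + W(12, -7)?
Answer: 274520/31 ≈ 8855.5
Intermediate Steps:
W(K, O) = (-9 + O)/(-O + 2*K) (W(K, O) = (O - 9)/(K + (K - O)) = (-9 + O)/(-O + 2*K))
-123*(-72) + W(12, -7) = -123*(-72) + (-9 - 7)/(-1*(-7) + 2*12) = 8856 - 16/(7 + 24) = 8856 - 16/31 = 274520/31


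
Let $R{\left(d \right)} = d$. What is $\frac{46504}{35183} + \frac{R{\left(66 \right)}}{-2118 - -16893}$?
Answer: $\frac{229806226}{173276275} \approx 1.3262$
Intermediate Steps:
$\frac{46504}{35183} + \frac{R{\left(66 \right)}}{-2118 - -16893} = \frac{46504}{35183} + \frac{66}{-2118 - -16893} = 46504 \cdot \frac{1}{35183} + \frac{66}{-2118 + 16893} = \frac{46504}{35183} + \frac{66}{14775} = \frac{46504}{35183} + 66 \cdot \frac{1}{14775} = \frac{46504}{35183} + \frac{22}{4925} = \frac{229806226}{173276275}$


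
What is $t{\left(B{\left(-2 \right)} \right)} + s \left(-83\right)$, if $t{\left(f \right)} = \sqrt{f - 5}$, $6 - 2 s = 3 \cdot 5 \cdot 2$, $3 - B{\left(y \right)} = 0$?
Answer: $996 + i \sqrt{2} \approx 996.0 + 1.4142 i$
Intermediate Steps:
$B{\left(y \right)} = 3$ ($B{\left(y \right)} = 3 - 0 = 3 + 0 = 3$)
$s = -12$ ($s = 3 - \frac{3 \cdot 5 \cdot 2}{2} = 3 - \frac{15 \cdot 2}{2} = 3 - 15 = -12$)
$t{\left(f \right)} = \sqrt{-5 + f}$
$t{\left(B{\left(-2 \right)} \right)} + s \left(-83\right) = \sqrt{-5 + 3} - -996 = \sqrt{-2} + 996 = i \sqrt{2} + 996 = 996 + i \sqrt{2}$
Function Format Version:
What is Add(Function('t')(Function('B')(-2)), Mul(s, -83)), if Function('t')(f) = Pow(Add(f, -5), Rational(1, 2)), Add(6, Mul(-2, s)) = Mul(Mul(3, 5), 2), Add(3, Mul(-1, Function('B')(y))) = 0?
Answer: Add(996, Mul(I, Pow(2, Rational(1, 2)))) ≈ Add(996.00, Mul(1.4142, I))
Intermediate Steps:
Function('B')(y) = 3 (Function('B')(y) = Add(3, Mul(-1, 0)) = Add(3, 0) = 3)
s = -12 (s = Add(3, Mul(Rational(-1, 2), Mul(Mul(3, 5), 2))) = Add(3, Mul(Rational(-1, 2), Mul(15, 2))) = Add(3, Mul(Rational(-1, 2), 30)) = Add(3, -15) = -12)
Function('t')(f) = Pow(Add(-5, f), Rational(1, 2))
Add(Function('t')(Function('B')(-2)), Mul(s, -83)) = Add(Pow(Add(-5, 3), Rational(1, 2)), Mul(-12, -83)) = Add(Pow(-2, Rational(1, 2)), 996) = Add(Mul(I, Pow(2, Rational(1, 2))), 996) = Add(996, Mul(I, Pow(2, Rational(1, 2))))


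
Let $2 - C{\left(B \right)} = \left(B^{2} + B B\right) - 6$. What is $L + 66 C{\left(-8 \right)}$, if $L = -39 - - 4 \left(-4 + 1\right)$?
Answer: $-7971$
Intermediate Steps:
$C{\left(B \right)} = 8 - 2 B^{2}$ ($C{\left(B \right)} = 2 - \left(\left(B^{2} + B B\right) - 6\right) = 2 - \left(\left(B^{2} + B^{2}\right) - 6\right) = 2 - \left(2 B^{2} - 6\right) = 2 - \left(-6 + 2 B^{2}\right) = 8 - 2 B^{2}$)
$L = -51$ ($L = -39 - \left(-4\right) \left(-3\right) = -39 - 12 = -51$)
$L + 66 C{\left(-8 \right)} = -51 + 66 \left(8 - 2 \left(-8\right)^{2}\right) = -51 + 66 \left(8 - 128\right) = -51 + 66 \left(-120\right) = -51 - 7920 = -7971$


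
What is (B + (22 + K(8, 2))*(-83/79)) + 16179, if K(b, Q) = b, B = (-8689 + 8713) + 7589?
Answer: 1877078/79 ≈ 23760.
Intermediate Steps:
B = 7613 (B = 24 + 7589 = 7613)
(B + (22 + K(8, 2))*(-83/79)) + 16179 = (7613 + (22 + 8)*(-83/79)) + 16179 = (7613 + 30*(-83*1/79)) + 16179 = (7613 + 30*(-83/79)) + 16179 = (7613 - 2490/79) + 16179 = 598937/79 + 16179 = 1877078/79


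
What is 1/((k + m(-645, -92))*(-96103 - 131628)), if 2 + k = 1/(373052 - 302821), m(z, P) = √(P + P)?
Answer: 61271531/1311631081080595 + 1409255246*I*√46/30167514864853685 ≈ 4.6714e-8 + 3.1683e-7*I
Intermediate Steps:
m(z, P) = √2*√P (m(z, P) = √(2*P) = √2*√P)
k = -140461/70231 (k = -2 + 1/(373052 - 302821) = -2 + 1/70231 = -140461/70231 ≈ -2.0000)
1/((k + m(-645, -92))*(-96103 - 131628)) = 1/((-140461/70231 + √2*√(-92))*(-96103 - 131628)) = 1/((-140461/70231 + √2*(2*I*√23))*(-227731)) = 1/((-140461/70231 + 2*I*√46)*(-227731)) = 1/(4569617713/10033 - 455462*I*√46)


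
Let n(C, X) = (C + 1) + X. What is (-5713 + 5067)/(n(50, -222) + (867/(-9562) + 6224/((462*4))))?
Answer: 203842716/52924229 ≈ 3.8516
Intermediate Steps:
n(C, X) = 1 + C + X (n(C, X) = (1 + C) + X = 1 + C + X)
(-5713 + 5067)/(n(50, -222) + (867/(-9562) + 6224/((462*4)))) = (-5713 + 5067)/((1 + 50 - 222) + (867/(-9562) + 6224/((462*4)))) = -646/(-171 + (867*(-1/9562) + 6224/1848)) = -646/(-171 + (-867/9562 + 6224*(1/1848))) = -646/(-171 + (-867/9562 + 778/231)) = -646/(-171 + 1034137/315546) = -646/(-52924229/315546) = -646*(-315546/52924229) = 203842716/52924229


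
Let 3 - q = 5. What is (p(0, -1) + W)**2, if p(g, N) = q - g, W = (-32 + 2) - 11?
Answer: 1849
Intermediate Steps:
q = -2 (q = 3 - 1*5 = 3 - 5 = -2)
W = -41 (W = -30 - 11 = -41)
p(g, N) = -2 - g
(p(0, -1) + W)**2 = ((-2 - 1*0) - 41)**2 = ((-2 + 0) - 41)**2 = (-2 - 41)**2 = (-43)**2 = 1849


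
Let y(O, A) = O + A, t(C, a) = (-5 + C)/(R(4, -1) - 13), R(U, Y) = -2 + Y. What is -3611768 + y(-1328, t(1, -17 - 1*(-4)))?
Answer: -14452383/4 ≈ -3.6131e+6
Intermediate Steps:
t(C, a) = 5/16 - C/16 (t(C, a) = (-5 + C)/((-2 - 1) - 13) = (-5 + C)/(-3 - 13) = (-5 + C)/(-16) = (-5 + C)*(-1/16) = 5/16 - C/16)
y(O, A) = A + O
-3611768 + y(-1328, t(1, -17 - 1*(-4))) = -3611768 + ((5/16 - 1/16*1) - 1328) = -3611768 + ((5/16 - 1/16) - 1328) = -3611768 + (¼ - 1328) = -3611768 - 5311/4 = -14452383/4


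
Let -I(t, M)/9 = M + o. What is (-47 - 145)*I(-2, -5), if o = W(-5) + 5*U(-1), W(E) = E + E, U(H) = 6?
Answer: 25920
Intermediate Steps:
W(E) = 2*E
o = 20 (o = 2*(-5) + 5*6 = -10 + 30 = 20)
I(t, M) = -180 - 9*M (I(t, M) = -9*(M + 20) = -9*(20 + M) = -180 - 9*M)
(-47 - 145)*I(-2, -5) = (-47 - 145)*(-180 - 9*(-5)) = -192*(-180 + 45) = -192*(-135) = 25920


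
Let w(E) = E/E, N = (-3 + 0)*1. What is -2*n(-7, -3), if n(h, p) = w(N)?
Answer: -2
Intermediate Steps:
N = -3 (N = -3*1 = -3)
w(E) = 1
n(h, p) = 1
-2*n(-7, -3) = -2*1 = -2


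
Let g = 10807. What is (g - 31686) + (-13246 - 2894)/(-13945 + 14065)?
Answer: -42027/2 ≈ -21014.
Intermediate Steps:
(g - 31686) + (-13246 - 2894)/(-13945 + 14065) = (10807 - 31686) + (-13246 - 2894)/(-13945 + 14065) = -20879 - 16140/120 = -20879 - 16140*1/120 = -20879 - 269/2 = -42027/2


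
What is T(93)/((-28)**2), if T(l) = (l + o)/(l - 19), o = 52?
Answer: 145/58016 ≈ 0.0024993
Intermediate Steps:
T(l) = (52 + l)/(-19 + l) (T(l) = (l + 52)/(l - 19) = (52 + l)/(-19 + l))
T(93)/((-28)**2) = ((52 + 93)/(-19 + 93))/((-28)**2) = (145/74)/784 = ((1/74)*145)*(1/784) = (145/74)*(1/784) = 145/58016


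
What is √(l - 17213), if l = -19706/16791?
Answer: I*√4853324186499/16791 ≈ 131.2*I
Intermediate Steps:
l = -19706/16791 (l = -19706*1/16791 = -19706/16791 ≈ -1.1736)
√(l - 17213) = √(-19706/16791 - 17213) = √(-289043189/16791) = I*√4853324186499/16791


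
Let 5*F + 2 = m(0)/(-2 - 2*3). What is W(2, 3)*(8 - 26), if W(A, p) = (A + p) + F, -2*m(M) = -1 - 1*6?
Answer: -3249/40 ≈ -81.225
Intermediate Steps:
m(M) = 7/2 (m(M) = -(-1 - 1*6)/2 = -(-1 - 6)/2 = -1/2*(-7) = 7/2)
F = -39/80 (F = -2/5 + (7/(2*(-2 - 2*3)))/5 = -2/5 + (7/(2*(-2 - 6)))/5 = -2/5 + ((7/2)/(-8))/5 = -2/5 + ((7/2)*(-1/8))/5 = -2/5 + (1/5)*(-7/16) = -2/5 - 7/80 = -39/80 ≈ -0.48750)
W(A, p) = -39/80 + A + p (W(A, p) = (A + p) - 39/80 = -39/80 + A + p)
W(2, 3)*(8 - 26) = (-39/80 + 2 + 3)*(8 - 26) = (361/80)*(-18) = -3249/40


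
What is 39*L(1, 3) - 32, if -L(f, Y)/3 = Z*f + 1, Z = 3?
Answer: -500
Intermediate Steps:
L(f, Y) = -3 - 9*f (L(f, Y) = -3*(3*f + 1) = -3*(1 + 3*f) = -3 - 9*f)
39*L(1, 3) - 32 = 39*(-3 - 9*1) - 32 = 39*(-3 - 9) - 32 = 39*(-12) - 32 = -468 - 32 = -500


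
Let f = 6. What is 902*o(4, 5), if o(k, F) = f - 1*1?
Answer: 4510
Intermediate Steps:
o(k, F) = 5 (o(k, F) = 6 - 1*1 = 6 - 1 = 5)
902*o(4, 5) = 902*5 = 4510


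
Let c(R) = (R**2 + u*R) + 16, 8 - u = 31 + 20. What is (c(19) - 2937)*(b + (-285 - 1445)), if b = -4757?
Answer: 21906599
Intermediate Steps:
u = -43 (u = 8 - (31 + 20) = 8 - 1*51 = 8 - 51 = -43)
c(R) = 16 + R**2 - 43*R (c(R) = (R**2 - 43*R) + 16 = 16 + R**2 - 43*R)
(c(19) - 2937)*(b + (-285 - 1445)) = ((16 + 19**2 - 43*19) - 2937)*(-4757 + (-285 - 1445)) = ((16 + 361 - 817) - 2937)*(-4757 - 1730) = (-440 - 2937)*(-6487) = -3377*(-6487) = 21906599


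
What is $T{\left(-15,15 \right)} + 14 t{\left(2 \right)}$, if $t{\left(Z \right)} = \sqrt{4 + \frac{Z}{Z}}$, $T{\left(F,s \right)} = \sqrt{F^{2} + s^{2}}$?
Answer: $14 \sqrt{5} + 15 \sqrt{2} \approx 52.518$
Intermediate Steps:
$t{\left(Z \right)} = \sqrt{5}$ ($t{\left(Z \right)} = \sqrt{4 + 1} = \sqrt{5}$)
$T{\left(-15,15 \right)} + 14 t{\left(2 \right)} = \sqrt{\left(-15\right)^{2} + 15^{2}} + 14 \sqrt{5} = \sqrt{225 + 225} + 14 \sqrt{5} = \sqrt{450} + 14 \sqrt{5} = 15 \sqrt{2} + 14 \sqrt{5} = 14 \sqrt{5} + 15 \sqrt{2}$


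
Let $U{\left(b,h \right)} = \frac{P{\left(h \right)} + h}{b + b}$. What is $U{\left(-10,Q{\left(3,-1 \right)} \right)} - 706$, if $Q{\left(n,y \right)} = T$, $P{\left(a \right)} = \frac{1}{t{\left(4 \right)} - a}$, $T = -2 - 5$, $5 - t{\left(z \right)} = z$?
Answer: $- \frac{22581}{32} \approx -705.66$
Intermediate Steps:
$t{\left(z \right)} = 5 - z$
$T = -7$
$P{\left(a \right)} = \frac{1}{1 - a}$ ($P{\left(a \right)} = \frac{1}{\left(5 - 4\right) - a} = \frac{1}{1 - a}$)
$Q{\left(n,y \right)} = -7$
$U{\left(b,h \right)} = \frac{h - \frac{1}{-1 + h}}{2 b}$ ($U{\left(b,h \right)} = \frac{- \frac{1}{-1 + h} + h}{b + b} = \frac{h - \frac{1}{-1 + h}}{2 b}$)
$U{\left(-10,Q{\left(3,-1 \right)} \right)} - 706 = \frac{-1 - 7 \left(-1 - 7\right)}{2 \left(-10\right) \left(-1 - 7\right)} - 706 = \frac{1}{2} \left(- \frac{1}{10}\right) \frac{1}{-8} \left(-1 - -56\right) - 706 = \frac{1}{2} \left(- \frac{1}{10}\right) \left(- \frac{1}{8}\right) \left(-1 + 56\right) - 706 = \frac{1}{2} \left(- \frac{1}{10}\right) \left(- \frac{1}{8}\right) 55 - 706 = \frac{11}{32} - 706 = - \frac{22581}{32}$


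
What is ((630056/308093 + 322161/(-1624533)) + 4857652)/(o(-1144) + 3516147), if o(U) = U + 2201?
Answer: 810430315581319621/586795362048089692 ≈ 1.3811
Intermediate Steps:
o(U) = 2201 + U
((630056/308093 + 322161/(-1624533)) + 4857652)/(o(-1144) + 3516147) = ((630056/308093 + 322161/(-1624533)) + 4857652)/((2201 - 1144) + 3516147) = ((630056*(1/308093) + 322161*(-1/1624533)) + 4857652)/(1057 + 3516147) = ((630056/308093 - 107387/541511) + 4857652)/3517204 = (308097071625/166835748523 + 4857652)*(1/3517204) = (810430315581319621/166835748523)*(1/3517204) = 810430315581319621/586795362048089692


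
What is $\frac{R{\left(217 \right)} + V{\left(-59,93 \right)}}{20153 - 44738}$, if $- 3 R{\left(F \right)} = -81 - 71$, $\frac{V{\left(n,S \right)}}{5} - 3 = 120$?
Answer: $- \frac{1997}{73755} \approx -0.027076$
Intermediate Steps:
$V{\left(n,S \right)} = 615$ ($V{\left(n,S \right)} = 15 + 5 \cdot 120 = 15 + 600 = 615$)
$R{\left(F \right)} = \frac{152}{3}$ ($R{\left(F \right)} = - \frac{-81 - 71}{3} = \left(- \frac{1}{3}\right) \left(-152\right) = \frac{152}{3}$)
$\frac{R{\left(217 \right)} + V{\left(-59,93 \right)}}{20153 - 44738} = \frac{\frac{152}{3} + 615}{20153 - 44738} = \frac{1997}{3 \left(-24585\right)} = \frac{1997}{3} \left(- \frac{1}{24585}\right) = - \frac{1997}{73755}$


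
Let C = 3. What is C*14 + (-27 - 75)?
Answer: -60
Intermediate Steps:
C*14 + (-27 - 75) = 3*14 + (-27 - 75) = 42 - 102 = -60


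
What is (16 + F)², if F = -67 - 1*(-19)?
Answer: 1024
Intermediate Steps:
F = -48 (F = -67 + 19 = -48)
(16 + F)² = (16 - 48)² = (-32)² = 1024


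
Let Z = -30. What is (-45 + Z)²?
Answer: 5625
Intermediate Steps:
(-45 + Z)² = (-45 - 30)² = (-75)² = 5625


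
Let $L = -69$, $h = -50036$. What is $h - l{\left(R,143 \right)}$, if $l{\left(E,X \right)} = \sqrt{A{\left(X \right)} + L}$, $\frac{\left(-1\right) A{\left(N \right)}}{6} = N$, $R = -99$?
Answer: $-50036 - 3 i \sqrt{103} \approx -50036.0 - 30.447 i$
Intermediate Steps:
$A{\left(N \right)} = - 6 N$
$l{\left(E,X \right)} = \sqrt{-69 - 6 X}$ ($l{\left(E,X \right)} = \sqrt{- 6 X - 69} = \sqrt{-69 - 6 X}$)
$h - l{\left(R,143 \right)} = -50036 - \sqrt{-69 - 858} = -50036 - \sqrt{-927} = -50036 - 3 i \sqrt{103}$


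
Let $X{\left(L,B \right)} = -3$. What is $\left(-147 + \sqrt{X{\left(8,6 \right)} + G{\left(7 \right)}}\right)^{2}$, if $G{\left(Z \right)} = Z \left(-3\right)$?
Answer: $21585 - 588 i \sqrt{6} \approx 21585.0 - 1440.3 i$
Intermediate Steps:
$G{\left(Z \right)} = - 3 Z$
$\left(-147 + \sqrt{X{\left(8,6 \right)} + G{\left(7 \right)}}\right)^{2} = \left(-147 + \sqrt{-3 - 21}\right)^{2} = \left(-147 + \sqrt{-24}\right)^{2} = \left(-147 + 2 i \sqrt{6}\right)^{2}$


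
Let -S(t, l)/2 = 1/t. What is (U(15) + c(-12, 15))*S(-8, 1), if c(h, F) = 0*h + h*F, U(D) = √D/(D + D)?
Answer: -45 + √15/120 ≈ -44.968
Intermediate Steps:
S(t, l) = -2/t
U(D) = 1/(2*√D) (U(D) = √D/((2*D)) = (1/(2*D))*√D = 1/(2*√D))
c(h, F) = F*h (c(h, F) = 0 + F*h = F*h)
(U(15) + c(-12, 15))*S(-8, 1) = (1/(2*√15) + 15*(-12))*(-2/(-8)) = ((√15/15)/2 - 180)*(-2*(-⅛)) = (√15/30 - 180)*(¼) = (-180 + √15/30)*(¼) = -45 + √15/120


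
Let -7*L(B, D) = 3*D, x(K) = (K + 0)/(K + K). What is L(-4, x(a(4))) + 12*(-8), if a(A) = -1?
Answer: -1347/14 ≈ -96.214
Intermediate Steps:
x(K) = ½ (x(K) = K/((2*K)) = K*(1/(2*K)) = ½)
L(B, D) = -3*D/7
L(-4, x(a(4))) + 12*(-8) = -3/7*½ + 12*(-8) = -3/14 - 96 = -1347/14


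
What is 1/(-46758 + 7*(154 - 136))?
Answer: -1/46632 ≈ -2.1444e-5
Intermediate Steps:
1/(-46758 + 7*(154 - 136)) = 1/(-46758 + 7*18) = 1/(-46758 + 126) = 1/(-46632) = -1/46632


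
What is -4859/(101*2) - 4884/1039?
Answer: -6035069/209878 ≈ -28.755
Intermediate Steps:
-4859/(101*2) - 4884/1039 = -4859/202 - 4884*1/1039 = -4859*1/202 - 4884/1039 = -4859/202 - 4884/1039 = -6035069/209878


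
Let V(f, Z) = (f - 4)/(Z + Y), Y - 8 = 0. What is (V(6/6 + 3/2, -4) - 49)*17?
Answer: -6715/8 ≈ -839.38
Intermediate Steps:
Y = 8 (Y = 8 + 0 = 8)
V(f, Z) = (-4 + f)/(8 + Z) (V(f, Z) = (f - 4)/(Z + 8) = (-4 + f)/(8 + Z))
(V(6/6 + 3/2, -4) - 49)*17 = ((-4 + (6/6 + 3/2))/(8 - 4) - 49)*17 = ((-4 + (6*(⅙) + 3*(½)))/4 - 49)*17 = ((-4 + (1 + 3/2))/4 - 49)*17 = ((-4 + 5/2)/4 - 49)*17 = ((¼)*(-3/2) - 49)*17 = (-3/8 - 49)*17 = -395/8*17 = -6715/8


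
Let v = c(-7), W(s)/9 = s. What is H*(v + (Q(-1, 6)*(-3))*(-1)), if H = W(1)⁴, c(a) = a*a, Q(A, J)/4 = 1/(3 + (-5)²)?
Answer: 2270106/7 ≈ 3.2430e+5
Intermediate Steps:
W(s) = 9*s
Q(A, J) = ⅐ (Q(A, J) = 4/(3 + (-5)²) = 4/(3 + 25) = 4/28 = 4*(1/28) = ⅐)
c(a) = a²
H = 6561 (H = (9*1)⁴ = 9⁴ = 6561)
v = 49 (v = (-7)² = 49)
H*(v + (Q(-1, 6)*(-3))*(-1)) = 6561*(49 + ((⅐)*(-3))*(-1)) = 6561*(49 - 3/7*(-1)) = 6561*(49 + 3/7) = 6561*(346/7) = 2270106/7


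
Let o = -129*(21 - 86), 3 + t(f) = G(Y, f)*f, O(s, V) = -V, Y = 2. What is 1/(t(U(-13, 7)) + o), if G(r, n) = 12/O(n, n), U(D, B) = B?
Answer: 1/8370 ≈ 0.00011947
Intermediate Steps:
G(r, n) = -12/n (G(r, n) = 12/((-n)) = 12*(-1/n) = -12/n)
t(f) = -15 (t(f) = -3 + (-12/f)*f = -3 - 12 = -15)
o = 8385 (o = -129*(-65) = 8385)
1/(t(U(-13, 7)) + o) = 1/(-15 + 8385) = 1/8370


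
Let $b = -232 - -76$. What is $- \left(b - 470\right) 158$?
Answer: $98908$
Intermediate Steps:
$b = -156$ ($b = -232 + 76 = -156$)
$- \left(b - 470\right) 158 = - \left(-156 - 470\right) 158 = - \left(-626\right) 158 = \left(-1\right) \left(-98908\right) = 98908$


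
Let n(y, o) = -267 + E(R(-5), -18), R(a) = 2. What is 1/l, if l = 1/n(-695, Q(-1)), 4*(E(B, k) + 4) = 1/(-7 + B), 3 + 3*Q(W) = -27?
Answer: -5421/20 ≈ -271.05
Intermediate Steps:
Q(W) = -10 (Q(W) = -1 + (1/3)*(-27) = -1 - 9 = -10)
E(B, k) = -4 + 1/(4*(-7 + B))
n(y, o) = -5421/20 (n(y, o) = -267 + (113 - 16*2)/(4*(-7 + 2)) = -267 + (1/4)*(113 - 32)/(-5) = -267 + (1/4)*(-1/5)*81 = -267 - 81/20 = -5421/20)
l = -20/5421 (l = 1/(-5421/20) = -20/5421 ≈ -0.0036894)
1/l = 1/(-20/5421) = -5421/20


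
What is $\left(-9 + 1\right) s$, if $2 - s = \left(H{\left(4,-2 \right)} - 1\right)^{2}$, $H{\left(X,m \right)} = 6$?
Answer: $184$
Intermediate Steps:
$s = -23$ ($s = 2 - \left(6 - 1\right)^{2} = 2 - 5^{2} = 2 - 25 = -23$)
$\left(-9 + 1\right) s = \left(-9 + 1\right) \left(-23\right) = \left(-8\right) \left(-23\right) = 184$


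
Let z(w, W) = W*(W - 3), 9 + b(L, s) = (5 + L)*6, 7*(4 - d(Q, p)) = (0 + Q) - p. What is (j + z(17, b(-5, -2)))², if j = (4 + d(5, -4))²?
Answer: 56265001/2401 ≈ 23434.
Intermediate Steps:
d(Q, p) = 4 - Q/7 + p/7 (d(Q, p) = 4 - ((0 + Q) - p)/7 = 4 - (Q - p)/7 = 4 + (-Q/7 + p/7) = 4 - Q/7 + p/7)
b(L, s) = 21 + 6*L (b(L, s) = -9 + (5 + L)*6 = -9 + (30 + 6*L) = 21 + 6*L)
j = 2209/49 (j = (4 + (4 - ⅐*5 + (⅐)*(-4)))² = (4 + (4 - 5/7 - 4/7))² = (4 + 19/7)² = (47/7)² = 2209/49 ≈ 45.082)
z(w, W) = W*(-3 + W)
(j + z(17, b(-5, -2)))² = (2209/49 + (21 + 6*(-5))*(-3 + (21 + 6*(-5))))² = (2209/49 + (21 - 30)*(-3 + (21 - 30)))² = (2209/49 - 9*(-3 - 9))² = (2209/49 - 9*(-12))² = (2209/49 + 108)² = (7501/49)² = 56265001/2401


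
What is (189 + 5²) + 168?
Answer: 382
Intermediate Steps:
(189 + 5²) + 168 = (189 + 25) + 168 = 214 + 168 = 382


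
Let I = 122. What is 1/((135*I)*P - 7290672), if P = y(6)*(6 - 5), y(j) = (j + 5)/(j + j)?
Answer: -2/14551149 ≈ -1.3745e-7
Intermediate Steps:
y(j) = (5 + j)/(2*j) (y(j) = (5 + j)/((2*j)) = (5 + j)*(1/(2*j)) = (5 + j)/(2*j))
P = 11/12 (P = ((½)*(5 + 6)/6)*(6 - 5) = ((½)*(⅙)*11)*1 = (11/12)*1 = 11/12 ≈ 0.91667)
1/((135*I)*P - 7290672) = 1/((135*122)*(11/12) - 7290672) = 1/(16470*(11/12) - 7290672) = 1/(30195/2 - 7290672) = 1/(-14551149/2) = -2/14551149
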